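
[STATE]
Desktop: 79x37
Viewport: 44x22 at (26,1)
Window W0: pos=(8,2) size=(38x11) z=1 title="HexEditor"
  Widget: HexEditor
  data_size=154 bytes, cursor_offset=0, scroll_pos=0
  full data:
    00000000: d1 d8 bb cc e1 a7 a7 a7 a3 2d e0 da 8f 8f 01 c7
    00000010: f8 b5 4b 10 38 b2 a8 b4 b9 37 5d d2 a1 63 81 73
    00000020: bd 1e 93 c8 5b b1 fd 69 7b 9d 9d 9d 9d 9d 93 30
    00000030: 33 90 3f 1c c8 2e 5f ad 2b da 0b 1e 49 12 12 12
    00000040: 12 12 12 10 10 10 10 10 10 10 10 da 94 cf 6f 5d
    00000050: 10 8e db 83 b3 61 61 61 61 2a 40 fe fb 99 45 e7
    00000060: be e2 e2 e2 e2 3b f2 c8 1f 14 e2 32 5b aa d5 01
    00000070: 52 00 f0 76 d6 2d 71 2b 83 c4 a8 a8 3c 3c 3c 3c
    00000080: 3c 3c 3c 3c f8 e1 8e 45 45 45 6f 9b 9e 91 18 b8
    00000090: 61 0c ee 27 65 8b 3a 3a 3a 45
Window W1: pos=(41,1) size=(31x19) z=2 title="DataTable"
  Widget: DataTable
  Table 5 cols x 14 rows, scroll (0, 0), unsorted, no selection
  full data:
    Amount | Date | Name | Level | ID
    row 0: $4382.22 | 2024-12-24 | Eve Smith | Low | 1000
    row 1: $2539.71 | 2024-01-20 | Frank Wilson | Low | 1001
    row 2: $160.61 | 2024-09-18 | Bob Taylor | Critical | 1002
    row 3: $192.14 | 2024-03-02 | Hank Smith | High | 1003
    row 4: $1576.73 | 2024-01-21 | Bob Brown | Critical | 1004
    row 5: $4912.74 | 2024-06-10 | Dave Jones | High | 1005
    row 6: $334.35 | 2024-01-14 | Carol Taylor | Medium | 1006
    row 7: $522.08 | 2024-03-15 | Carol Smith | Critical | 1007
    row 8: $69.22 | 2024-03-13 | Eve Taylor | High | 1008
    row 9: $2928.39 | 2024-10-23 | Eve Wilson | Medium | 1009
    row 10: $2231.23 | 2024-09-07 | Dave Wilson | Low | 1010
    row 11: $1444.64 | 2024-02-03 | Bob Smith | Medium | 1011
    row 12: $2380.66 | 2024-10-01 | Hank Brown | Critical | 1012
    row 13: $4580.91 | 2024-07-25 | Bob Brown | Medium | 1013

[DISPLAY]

               ┏━━━━━━━━━━━━━━━━━━━━━━━━━━━━
━━━━━━━━━━━━━━━┃ DataTable                  
               ┠────────────────────────────
───────────────┃Amount  │Date      │Name    
b cc e1 a7 a7 a┃────────┼──────────┼────────
b 10 38 b2 a8 b┃$4382.22│2024-12-24│Eve Smit
3 c8 5b b1 fd 6┃$2539.71│2024-01-20│Frank Wi
f 1c c8 2e 5f a┃$160.61 │2024-09-18│Bob Tayl
2 10 10 10 10 1┃$192.14 │2024-03-02│Hank Smi
b 83 b3 61 61 6┃$1576.73│2024-01-21│Bob Brow
2 e2 e2 3b f2 c┃$4912.74│2024-06-10│Dave Jon
━━━━━━━━━━━━━━━┃$334.35 │2024-01-14│Carol Ta
               ┃$522.08 │2024-03-15│Carol Sm
               ┃$69.22  │2024-03-13│Eve Tayl
               ┃$2928.39│2024-10-23│Eve Wils
               ┃$2231.23│2024-09-07│Dave Wil
               ┃$1444.64│2024-02-03│Bob Smit
               ┃$2380.66│2024-10-01│Hank Bro
               ┗━━━━━━━━━━━━━━━━━━━━━━━━━━━━
                                            
                                            
                                            


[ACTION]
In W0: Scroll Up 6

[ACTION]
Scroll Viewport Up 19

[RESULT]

                                            
               ┏━━━━━━━━━━━━━━━━━━━━━━━━━━━━
━━━━━━━━━━━━━━━┃ DataTable                  
               ┠────────────────────────────
───────────────┃Amount  │Date      │Name    
b cc e1 a7 a7 a┃────────┼──────────┼────────
b 10 38 b2 a8 b┃$4382.22│2024-12-24│Eve Smit
3 c8 5b b1 fd 6┃$2539.71│2024-01-20│Frank Wi
f 1c c8 2e 5f a┃$160.61 │2024-09-18│Bob Tayl
2 10 10 10 10 1┃$192.14 │2024-03-02│Hank Smi
b 83 b3 61 61 6┃$1576.73│2024-01-21│Bob Brow
2 e2 e2 3b f2 c┃$4912.74│2024-06-10│Dave Jon
━━━━━━━━━━━━━━━┃$334.35 │2024-01-14│Carol Ta
               ┃$522.08 │2024-03-15│Carol Sm
               ┃$69.22  │2024-03-13│Eve Tayl
               ┃$2928.39│2024-10-23│Eve Wils
               ┃$2231.23│2024-09-07│Dave Wil
               ┃$1444.64│2024-02-03│Bob Smit
               ┃$2380.66│2024-10-01│Hank Bro
               ┗━━━━━━━━━━━━━━━━━━━━━━━━━━━━
                                            
                                            


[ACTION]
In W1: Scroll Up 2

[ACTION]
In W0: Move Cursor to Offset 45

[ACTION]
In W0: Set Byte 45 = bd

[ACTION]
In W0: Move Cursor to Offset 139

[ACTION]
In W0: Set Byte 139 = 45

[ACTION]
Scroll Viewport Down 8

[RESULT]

f 1c c8 2e 5f a┃$160.61 │2024-09-18│Bob Tayl
2 10 10 10 10 1┃$192.14 │2024-03-02│Hank Smi
b 83 b3 61 61 6┃$1576.73│2024-01-21│Bob Brow
2 e2 e2 3b f2 c┃$4912.74│2024-06-10│Dave Jon
━━━━━━━━━━━━━━━┃$334.35 │2024-01-14│Carol Ta
               ┃$522.08 │2024-03-15│Carol Sm
               ┃$69.22  │2024-03-13│Eve Tayl
               ┃$2928.39│2024-10-23│Eve Wils
               ┃$2231.23│2024-09-07│Dave Wil
               ┃$1444.64│2024-02-03│Bob Smit
               ┃$2380.66│2024-10-01│Hank Bro
               ┗━━━━━━━━━━━━━━━━━━━━━━━━━━━━
                                            
                                            
                                            
                                            
                                            
                                            
                                            
                                            
                                            
                                            


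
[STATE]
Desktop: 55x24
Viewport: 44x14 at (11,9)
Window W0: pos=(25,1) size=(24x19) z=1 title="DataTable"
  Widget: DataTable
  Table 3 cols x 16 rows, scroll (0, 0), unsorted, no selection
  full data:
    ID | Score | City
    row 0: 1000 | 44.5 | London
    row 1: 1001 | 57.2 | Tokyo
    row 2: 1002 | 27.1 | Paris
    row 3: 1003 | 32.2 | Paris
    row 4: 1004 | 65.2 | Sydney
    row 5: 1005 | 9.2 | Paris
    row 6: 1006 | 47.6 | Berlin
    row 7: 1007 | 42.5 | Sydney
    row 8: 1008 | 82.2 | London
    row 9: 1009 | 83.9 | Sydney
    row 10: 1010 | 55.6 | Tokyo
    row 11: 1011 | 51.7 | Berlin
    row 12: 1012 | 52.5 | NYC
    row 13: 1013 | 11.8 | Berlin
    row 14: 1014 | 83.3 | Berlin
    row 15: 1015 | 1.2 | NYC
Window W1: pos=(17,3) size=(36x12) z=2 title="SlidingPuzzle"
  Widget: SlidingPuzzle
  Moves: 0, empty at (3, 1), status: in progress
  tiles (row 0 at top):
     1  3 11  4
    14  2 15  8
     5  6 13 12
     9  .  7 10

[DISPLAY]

      ┃│ 14 │  2 │ 15 │  8 │             ┃  
      ┃├────┼────┼────┼────┤             ┃  
      ┃│  5 │  6 │ 13 │ 12 │             ┃  
      ┃├────┼────┼────┼────┤             ┃  
      ┃│  9 │    │  7 │ 10 │             ┃  
      ┗━━━━━━━━━━━━━━━━━━━━━━━━━━━━━━━━━━┛  
              ┃1009│83.9 │Sydney     ┃      
              ┃1010│55.6 │Tokyo      ┃      
              ┃1011│51.7 │Berlin     ┃      
              ┃1012│52.5 │NYC        ┃      
              ┗━━━━━━━━━━━━━━━━━━━━━━┛      
                                            
                                            
                                            


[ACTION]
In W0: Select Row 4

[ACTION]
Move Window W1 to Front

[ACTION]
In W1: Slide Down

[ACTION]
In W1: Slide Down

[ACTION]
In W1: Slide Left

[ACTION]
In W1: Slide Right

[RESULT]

      ┃│ 14 │    │ 15 │  8 │             ┃  
      ┃├────┼────┼────┼────┤             ┃  
      ┃│  5 │  2 │ 13 │ 12 │             ┃  
      ┃├────┼────┼────┼────┤             ┃  
      ┃│  9 │  6 │  7 │ 10 │             ┃  
      ┗━━━━━━━━━━━━━━━━━━━━━━━━━━━━━━━━━━┛  
              ┃1009│83.9 │Sydney     ┃      
              ┃1010│55.6 │Tokyo      ┃      
              ┃1011│51.7 │Berlin     ┃      
              ┃1012│52.5 │NYC        ┃      
              ┗━━━━━━━━━━━━━━━━━━━━━━┛      
                                            
                                            
                                            


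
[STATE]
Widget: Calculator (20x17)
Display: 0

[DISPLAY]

                   0
┌───┬───┬───┬───┐   
│ 7 │ 8 │ 9 │ ÷ │   
├───┼───┼───┼───┤   
│ 4 │ 5 │ 6 │ × │   
├───┼───┼───┼───┤   
│ 1 │ 2 │ 3 │ - │   
├───┼───┼───┼───┤   
│ 0 │ . │ = │ + │   
├───┼───┼───┼───┤   
│ C │ MC│ MR│ M+│   
└───┴───┴───┴───┘   
                    
                    
                    
                    
                    


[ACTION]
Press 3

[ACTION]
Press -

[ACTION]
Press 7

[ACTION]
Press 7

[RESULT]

                  77
┌───┬───┬───┬───┐   
│ 7 │ 8 │ 9 │ ÷ │   
├───┼───┼───┼───┤   
│ 4 │ 5 │ 6 │ × │   
├───┼───┼───┼───┤   
│ 1 │ 2 │ 3 │ - │   
├───┼───┼───┼───┤   
│ 0 │ . │ = │ + │   
├───┼───┼───┼───┤   
│ C │ MC│ MR│ M+│   
└───┴───┴───┴───┘   
                    
                    
                    
                    
                    


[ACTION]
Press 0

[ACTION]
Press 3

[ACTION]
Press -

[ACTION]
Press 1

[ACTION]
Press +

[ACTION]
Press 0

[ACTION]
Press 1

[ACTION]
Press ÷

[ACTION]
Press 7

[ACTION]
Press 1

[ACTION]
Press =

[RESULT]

        -108.4507042
┌───┬───┬───┬───┐   
│ 7 │ 8 │ 9 │ ÷ │   
├───┼───┼───┼───┤   
│ 4 │ 5 │ 6 │ × │   
├───┼───┼───┼───┤   
│ 1 │ 2 │ 3 │ - │   
├───┼───┼───┼───┤   
│ 0 │ . │ = │ + │   
├───┼───┼───┼───┤   
│ C │ MC│ MR│ M+│   
└───┴───┴───┴───┘   
                    
                    
                    
                    
                    


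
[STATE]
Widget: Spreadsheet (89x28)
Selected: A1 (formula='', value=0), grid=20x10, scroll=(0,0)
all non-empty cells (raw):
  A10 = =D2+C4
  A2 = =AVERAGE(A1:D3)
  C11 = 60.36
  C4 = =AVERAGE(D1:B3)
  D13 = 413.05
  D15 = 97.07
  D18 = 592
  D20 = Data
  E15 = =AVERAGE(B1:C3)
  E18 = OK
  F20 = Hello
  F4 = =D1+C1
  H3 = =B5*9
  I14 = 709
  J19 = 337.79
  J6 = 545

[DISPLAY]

A1:                                                                                      
       A       B       C       D       E       F       G       H       I       J         
-----------------------------------------------------------------------------------------
  1      [0]       0       0       0       0       0       0       0       0       0     
  2 #CIRC!         0       0       0       0       0       0       0       0       0     
  3        0       0       0       0       0       0       0       0       0       0     
  4        0       0       0       0       0       0       0       0       0       0     
  5        0       0       0       0       0       0       0       0       0       0     
  6        0       0       0       0       0       0       0       0       0     545     
  7        0       0       0       0       0       0       0       0       0       0     
  8        0       0       0       0       0       0       0       0       0       0     
  9        0       0       0       0       0       0       0       0       0       0     
 10        0       0       0       0       0       0       0       0       0       0     
 11        0       0   60.36       0       0       0       0       0       0       0     
 12        0       0       0       0       0       0       0       0       0       0     
 13        0       0       0  413.05       0       0       0       0       0       0     
 14        0       0       0       0       0       0       0       0     709       0     
 15        0       0       0   97.07       0       0       0       0       0       0     
 16        0       0       0       0       0       0       0       0       0       0     
 17        0       0       0       0       0       0       0       0       0       0     
 18        0       0       0     592OK             0       0       0       0       0     
 19        0       0       0       0       0       0       0       0       0  337.79     
 20        0       0       0Data           0Hello          0       0       0       0     
                                                                                         
                                                                                         
                                                                                         
                                                                                         
                                                                                         


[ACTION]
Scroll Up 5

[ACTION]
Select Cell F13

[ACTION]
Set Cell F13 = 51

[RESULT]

F13: 51                                                                                  
       A       B       C       D       E       F       G       H       I       J         
-----------------------------------------------------------------------------------------
  1        0       0       0       0       0       0       0       0       0       0     
  2 #CIRC!         0       0       0       0       0       0       0       0       0     
  3        0       0       0       0       0       0       0       0       0       0     
  4        0       0       0       0       0       0       0       0       0       0     
  5        0       0       0       0       0       0       0       0       0       0     
  6        0       0       0       0       0       0       0       0       0     545     
  7        0       0       0       0       0       0       0       0       0       0     
  8        0       0       0       0       0       0       0       0       0       0     
  9        0       0       0       0       0       0       0       0       0       0     
 10        0       0       0       0       0       0       0       0       0       0     
 11        0       0   60.36       0       0       0       0       0       0       0     
 12        0       0       0       0       0       0       0       0       0       0     
 13        0       0       0  413.05       0    [51]       0       0       0       0     
 14        0       0       0       0       0       0       0       0     709       0     
 15        0       0       0   97.07       0       0       0       0       0       0     
 16        0       0       0       0       0       0       0       0       0       0     
 17        0       0       0       0       0       0       0       0       0       0     
 18        0       0       0     592OK             0       0       0       0       0     
 19        0       0       0       0       0       0       0       0       0  337.79     
 20        0       0       0Data           0Hello          0       0       0       0     
                                                                                         
                                                                                         
                                                                                         
                                                                                         
                                                                                         


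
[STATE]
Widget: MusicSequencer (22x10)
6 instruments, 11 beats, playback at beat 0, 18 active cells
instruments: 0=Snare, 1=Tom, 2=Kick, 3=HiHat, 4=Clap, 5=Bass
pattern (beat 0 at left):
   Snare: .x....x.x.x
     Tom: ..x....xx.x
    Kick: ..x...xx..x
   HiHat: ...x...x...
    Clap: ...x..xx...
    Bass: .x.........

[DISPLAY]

      ▼1234567890     
 Snare·█····█·█·█     
   Tom··█····██·█     
  Kick··█···██··█     
 HiHat···█···█···     
  Clap···█··██···     
  Bass·█·········     
                      
                      
                      


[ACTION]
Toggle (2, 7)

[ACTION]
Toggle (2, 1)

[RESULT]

      ▼1234567890     
 Snare·█····█·█·█     
   Tom··█····██·█     
  Kick·██···█···█     
 HiHat···█···█···     
  Clap···█··██···     
  Bass·█·········     
                      
                      
                      


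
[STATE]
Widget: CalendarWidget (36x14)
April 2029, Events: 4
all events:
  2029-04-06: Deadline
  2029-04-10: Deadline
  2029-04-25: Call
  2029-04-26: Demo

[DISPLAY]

             April 2029             
Mo Tu We Th Fr Sa Su                
                   1                
 2  3  4  5  6*  7  8               
 9 10* 11 12 13 14 15               
16 17 18 19 20 21 22                
23 24 25* 26* 27 28 29              
30                                  
                                    
                                    
                                    
                                    
                                    
                                    


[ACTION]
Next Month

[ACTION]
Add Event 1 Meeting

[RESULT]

              May 2029              
Mo Tu We Th Fr Sa Su                
    1*  2  3  4  5  6               
 7  8  9 10 11 12 13                
14 15 16 17 18 19 20                
21 22 23 24 25 26 27                
28 29 30 31                         
                                    
                                    
                                    
                                    
                                    
                                    
                                    


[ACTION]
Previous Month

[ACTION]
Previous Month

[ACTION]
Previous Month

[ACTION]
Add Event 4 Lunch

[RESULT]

           February 2029            
Mo Tu We Th Fr Sa Su                
          1  2  3  4*               
 5  6  7  8  9 10 11                
12 13 14 15 16 17 18                
19 20 21 22 23 24 25                
26 27 28                            
                                    
                                    
                                    
                                    
                                    
                                    
                                    


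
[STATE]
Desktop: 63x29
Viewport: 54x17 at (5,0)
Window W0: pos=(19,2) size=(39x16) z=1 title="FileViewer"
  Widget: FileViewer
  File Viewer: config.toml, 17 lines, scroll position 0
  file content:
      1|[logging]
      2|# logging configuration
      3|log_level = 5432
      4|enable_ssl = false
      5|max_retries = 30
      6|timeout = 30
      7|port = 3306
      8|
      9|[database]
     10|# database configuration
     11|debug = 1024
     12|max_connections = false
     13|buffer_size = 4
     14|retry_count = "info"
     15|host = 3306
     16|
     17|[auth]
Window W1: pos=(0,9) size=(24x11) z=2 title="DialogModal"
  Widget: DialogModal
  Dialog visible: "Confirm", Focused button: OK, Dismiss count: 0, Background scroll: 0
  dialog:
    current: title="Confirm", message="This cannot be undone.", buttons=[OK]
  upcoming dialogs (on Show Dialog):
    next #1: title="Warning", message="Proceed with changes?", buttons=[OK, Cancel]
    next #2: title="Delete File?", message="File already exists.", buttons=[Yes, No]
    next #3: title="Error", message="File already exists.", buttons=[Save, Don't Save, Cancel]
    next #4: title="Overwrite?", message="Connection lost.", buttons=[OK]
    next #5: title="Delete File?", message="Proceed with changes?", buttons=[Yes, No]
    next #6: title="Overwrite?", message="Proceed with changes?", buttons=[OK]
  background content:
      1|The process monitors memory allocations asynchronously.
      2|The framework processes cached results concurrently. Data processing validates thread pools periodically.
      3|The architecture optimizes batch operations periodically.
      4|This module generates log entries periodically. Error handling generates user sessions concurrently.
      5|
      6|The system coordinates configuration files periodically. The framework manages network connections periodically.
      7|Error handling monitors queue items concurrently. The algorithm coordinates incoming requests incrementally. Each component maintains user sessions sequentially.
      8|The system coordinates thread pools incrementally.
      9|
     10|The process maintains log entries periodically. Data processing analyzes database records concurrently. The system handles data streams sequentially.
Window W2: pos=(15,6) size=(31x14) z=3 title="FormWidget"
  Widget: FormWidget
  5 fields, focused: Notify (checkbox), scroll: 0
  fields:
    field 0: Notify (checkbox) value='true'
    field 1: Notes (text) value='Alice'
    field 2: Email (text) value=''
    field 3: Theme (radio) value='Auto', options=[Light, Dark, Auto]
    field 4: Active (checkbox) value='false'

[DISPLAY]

                                                      
                                                      
              ┏━━━━━━━━━━━━━━━━━━━━━━━━━━━━━━━━━━━━━┓ 
              ┃ FileViewer                          ┃ 
              ┠─────────────────────────────────────┨ 
              ┃[logging]                           ▲┃ 
          ┏━━━━━━━━━━━━━━━━━━━━━━━━━━━━━┓          █┃ 
          ┃ FormWidget                  ┃          ░┃ 
          ┠─────────────────────────────┨          ░┃ 
━━━━━━━━━━┃> Notify:     [x]            ┃          ░┃ 
logModal  ┃  Notes:      [Alice        ]┃          ░┃ 
──────────┃  Email:      [             ]┃          ░┃ 
process mo┃  Theme:      ( ) Light  ( ) ┃          ░┃ 
──────────┃  Active:     [ ]            ┃          ░┃ 
   Confirm┃                             ┃          ░┃ 
his cannot┃                             ┃          ░┃ 
     [OK] ┃                             ┃          ▼┃ 


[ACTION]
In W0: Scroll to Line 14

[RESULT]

                                                      
                                                      
              ┏━━━━━━━━━━━━━━━━━━━━━━━━━━━━━━━━━━━━━┓ 
              ┃ FileViewer                          ┃ 
              ┠─────────────────────────────────────┨ 
              ┃timeout = 30                        ▲┃ 
          ┏━━━━━━━━━━━━━━━━━━━━━━━━━━━━━┓          ░┃ 
          ┃ FormWidget                  ┃          ░┃ 
          ┠─────────────────────────────┨          ░┃ 
━━━━━━━━━━┃> Notify:     [x]            ┃          ░┃ 
logModal  ┃  Notes:      [Alice        ]┃          ░┃ 
──────────┃  Email:      [             ]┃          ░┃ 
process mo┃  Theme:      ( ) Light  ( ) ┃          ░┃ 
──────────┃  Active:     [ ]            ┃          ░┃ 
   Confirm┃                             ┃          ░┃ 
his cannot┃                             ┃          █┃ 
     [OK] ┃                             ┃          ▼┃ 


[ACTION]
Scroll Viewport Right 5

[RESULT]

                                                      
                                                      
          ┏━━━━━━━━━━━━━━━━━━━━━━━━━━━━━━━━━━━━━┓     
          ┃ FileViewer                          ┃     
          ┠─────────────────────────────────────┨     
          ┃timeout = 30                        ▲┃     
      ┏━━━━━━━━━━━━━━━━━━━━━━━━━━━━━┓          ░┃     
      ┃ FormWidget                  ┃          ░┃     
      ┠─────────────────────────────┨          ░┃     
━━━━━━┃> Notify:     [x]            ┃          ░┃     
odal  ┃  Notes:      [Alice        ]┃          ░┃     
──────┃  Email:      [             ]┃          ░┃     
ess mo┃  Theme:      ( ) Light  ( ) ┃          ░┃     
──────┃  Active:     [ ]            ┃          ░┃     
onfirm┃                             ┃          ░┃     
cannot┃                             ┃          █┃     
 [OK] ┃                             ┃          ▼┃     


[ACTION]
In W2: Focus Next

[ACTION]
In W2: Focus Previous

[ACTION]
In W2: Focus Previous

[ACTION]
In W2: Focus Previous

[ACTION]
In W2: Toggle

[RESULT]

                                                      
                                                      
          ┏━━━━━━━━━━━━━━━━━━━━━━━━━━━━━━━━━━━━━┓     
          ┃ FileViewer                          ┃     
          ┠─────────────────────────────────────┨     
          ┃timeout = 30                        ▲┃     
      ┏━━━━━━━━━━━━━━━━━━━━━━━━━━━━━┓          ░┃     
      ┃ FormWidget                  ┃          ░┃     
      ┠─────────────────────────────┨          ░┃     
━━━━━━┃  Notify:     [x]            ┃          ░┃     
odal  ┃  Notes:      [Alice        ]┃          ░┃     
──────┃  Email:      [             ]┃          ░┃     
ess mo┃> Theme:      ( ) Light  ( ) ┃          ░┃     
──────┃  Active:     [ ]            ┃          ░┃     
onfirm┃                             ┃          ░┃     
cannot┃                             ┃          █┃     
 [OK] ┃                             ┃          ▼┃     


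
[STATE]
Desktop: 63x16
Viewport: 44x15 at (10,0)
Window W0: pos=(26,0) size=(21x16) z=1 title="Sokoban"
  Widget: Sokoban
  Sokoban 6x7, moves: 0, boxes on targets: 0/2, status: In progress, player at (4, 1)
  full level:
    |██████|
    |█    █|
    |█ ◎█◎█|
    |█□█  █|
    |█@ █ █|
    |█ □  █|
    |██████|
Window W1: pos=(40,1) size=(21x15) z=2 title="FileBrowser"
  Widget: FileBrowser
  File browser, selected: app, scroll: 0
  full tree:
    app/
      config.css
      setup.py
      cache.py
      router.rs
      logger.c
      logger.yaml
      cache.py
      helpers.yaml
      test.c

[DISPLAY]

                ┏━━━━━━━━━━━━━━━━━━━┓       
                ┃ Sokoban     ┏━━━━━━━━━━━━━
                ┠─────────────┃ FileBrowser 
                ┃██████       ┠─────────────
                ┃█    █       ┃> [-] app/   
                ┃█ ◎█◎█       ┃    config.cs
                ┃█□█  █       ┃    setup.py 
                ┃█@ █ █       ┃    cache.py 
                ┃█ □  █       ┃    router.rs
                ┃██████       ┃    logger.c 
                ┃Moves: 0  0/2┃    logger.ya
                ┃             ┃    cache.py 
                ┃             ┃    helpers.y
                ┃             ┃    test.c   
                ┃             ┃             


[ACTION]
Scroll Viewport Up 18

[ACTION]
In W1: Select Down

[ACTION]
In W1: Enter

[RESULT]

                ┏━━━━━━━━━━━━━━━━━━━┓       
                ┃ Sokoban     ┏━━━━━━━━━━━━━
                ┠─────────────┃ FileBrowser 
                ┃██████       ┠─────────────
                ┃█    █       ┃  [-] app/   
                ┃█ ◎█◎█       ┃  > config.cs
                ┃█□█  █       ┃    setup.py 
                ┃█@ █ █       ┃    cache.py 
                ┃█ □  █       ┃    router.rs
                ┃██████       ┃    logger.c 
                ┃Moves: 0  0/2┃    logger.ya
                ┃             ┃    cache.py 
                ┃             ┃    helpers.y
                ┃             ┃    test.c   
                ┃             ┃             


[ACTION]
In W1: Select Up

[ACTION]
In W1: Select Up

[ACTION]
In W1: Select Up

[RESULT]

                ┏━━━━━━━━━━━━━━━━━━━┓       
                ┃ Sokoban     ┏━━━━━━━━━━━━━
                ┠─────────────┃ FileBrowser 
                ┃██████       ┠─────────────
                ┃█    █       ┃> [-] app/   
                ┃█ ◎█◎█       ┃    config.cs
                ┃█□█  █       ┃    setup.py 
                ┃█@ █ █       ┃    cache.py 
                ┃█ □  █       ┃    router.rs
                ┃██████       ┃    logger.c 
                ┃Moves: 0  0/2┃    logger.ya
                ┃             ┃    cache.py 
                ┃             ┃    helpers.y
                ┃             ┃    test.c   
                ┃             ┃             


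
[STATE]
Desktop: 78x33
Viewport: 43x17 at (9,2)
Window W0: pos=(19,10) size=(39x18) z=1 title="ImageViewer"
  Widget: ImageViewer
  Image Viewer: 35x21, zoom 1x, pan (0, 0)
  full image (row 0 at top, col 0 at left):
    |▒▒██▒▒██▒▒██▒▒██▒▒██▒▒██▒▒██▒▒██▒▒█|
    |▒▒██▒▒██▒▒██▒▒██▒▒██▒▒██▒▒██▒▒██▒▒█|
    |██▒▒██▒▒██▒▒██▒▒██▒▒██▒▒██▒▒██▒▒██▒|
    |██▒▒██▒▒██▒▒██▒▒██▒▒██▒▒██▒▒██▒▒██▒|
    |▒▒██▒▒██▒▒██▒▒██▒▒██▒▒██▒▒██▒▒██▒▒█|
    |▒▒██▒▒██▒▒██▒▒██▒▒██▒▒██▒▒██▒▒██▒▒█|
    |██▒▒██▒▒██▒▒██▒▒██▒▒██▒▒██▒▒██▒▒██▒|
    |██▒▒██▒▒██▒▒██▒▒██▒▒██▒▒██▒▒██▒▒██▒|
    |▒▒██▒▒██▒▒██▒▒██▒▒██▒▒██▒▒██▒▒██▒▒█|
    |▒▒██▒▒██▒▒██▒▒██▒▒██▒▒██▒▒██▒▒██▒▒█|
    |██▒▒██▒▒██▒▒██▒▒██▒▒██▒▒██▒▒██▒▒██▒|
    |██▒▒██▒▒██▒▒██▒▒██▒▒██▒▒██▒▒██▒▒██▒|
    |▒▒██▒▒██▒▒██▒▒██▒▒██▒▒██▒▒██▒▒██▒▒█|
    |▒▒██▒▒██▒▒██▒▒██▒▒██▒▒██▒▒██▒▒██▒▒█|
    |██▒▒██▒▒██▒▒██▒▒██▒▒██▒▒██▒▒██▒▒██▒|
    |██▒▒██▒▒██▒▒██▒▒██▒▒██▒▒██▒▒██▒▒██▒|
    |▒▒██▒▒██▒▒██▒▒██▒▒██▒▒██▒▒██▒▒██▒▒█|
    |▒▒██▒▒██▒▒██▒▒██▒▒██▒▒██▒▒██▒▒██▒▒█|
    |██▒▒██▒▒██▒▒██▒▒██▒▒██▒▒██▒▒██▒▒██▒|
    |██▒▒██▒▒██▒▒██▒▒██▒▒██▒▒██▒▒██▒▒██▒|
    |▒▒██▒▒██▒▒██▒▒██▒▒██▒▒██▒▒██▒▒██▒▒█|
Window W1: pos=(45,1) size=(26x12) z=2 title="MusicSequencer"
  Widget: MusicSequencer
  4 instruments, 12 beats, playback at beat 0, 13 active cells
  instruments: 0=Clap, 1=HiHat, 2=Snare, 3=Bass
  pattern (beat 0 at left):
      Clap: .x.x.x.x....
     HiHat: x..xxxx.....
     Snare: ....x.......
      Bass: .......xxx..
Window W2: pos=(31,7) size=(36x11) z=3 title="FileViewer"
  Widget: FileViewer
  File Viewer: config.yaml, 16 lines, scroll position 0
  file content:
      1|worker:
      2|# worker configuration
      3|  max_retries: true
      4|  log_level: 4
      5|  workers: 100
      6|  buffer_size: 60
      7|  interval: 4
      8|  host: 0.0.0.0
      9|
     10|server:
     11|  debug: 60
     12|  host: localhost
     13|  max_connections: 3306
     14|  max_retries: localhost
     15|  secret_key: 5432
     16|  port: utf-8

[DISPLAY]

                                    ┃ Music
                                    ┠──────
                                    ┃      
                                    ┃  Clap
                                    ┃ HiHat
                      ┏━━━━━━━━━━━━━━━━━━━━
                      ┃ FileViewer         
                      ┠────────────────────
          ┏━━━━━━━━━━━┃worker:             
          ┃ ImageViewe┃# worker configurati
          ┠───────────┃  max_retries: true 
          ┃▒▒██▒▒██▒▒█┃  log_level: 4      
          ┃▒▒██▒▒██▒▒█┃  workers: 100      
          ┃██▒▒██▒▒██▒┃  buffer_size: 60   
          ┃██▒▒██▒▒██▒┃  interval: 4       
          ┃▒▒██▒▒██▒▒█┗━━━━━━━━━━━━━━━━━━━━
          ┃▒▒██▒▒██▒▒██▒▒██▒▒██▒▒██▒▒██▒▒██


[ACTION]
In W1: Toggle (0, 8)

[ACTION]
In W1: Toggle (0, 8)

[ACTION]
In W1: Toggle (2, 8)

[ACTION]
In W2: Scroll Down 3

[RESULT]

                                    ┃ Music
                                    ┠──────
                                    ┃      
                                    ┃  Clap
                                    ┃ HiHat
                      ┏━━━━━━━━━━━━━━━━━━━━
                      ┃ FileViewer         
                      ┠────────────────────
          ┏━━━━━━━━━━━┃  log_level: 4      
          ┃ ImageViewe┃  workers: 100      
          ┠───────────┃  buffer_size: 60   
          ┃▒▒██▒▒██▒▒█┃  interval: 4       
          ┃▒▒██▒▒██▒▒█┃  host: 0.0.0.0     
          ┃██▒▒██▒▒██▒┃                    
          ┃██▒▒██▒▒██▒┃server:             
          ┃▒▒██▒▒██▒▒█┗━━━━━━━━━━━━━━━━━━━━
          ┃▒▒██▒▒██▒▒██▒▒██▒▒██▒▒██▒▒██▒▒██


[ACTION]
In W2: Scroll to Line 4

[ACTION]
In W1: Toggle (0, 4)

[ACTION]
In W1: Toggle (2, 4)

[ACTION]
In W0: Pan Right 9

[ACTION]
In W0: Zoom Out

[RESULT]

                                    ┃ Music
                                    ┠──────
                                    ┃      
                                    ┃  Clap
                                    ┃ HiHat
                      ┏━━━━━━━━━━━━━━━━━━━━
                      ┃ FileViewer         
                      ┠────────────────────
          ┏━━━━━━━━━━━┃  log_level: 4      
          ┃ ImageViewe┃  workers: 100      
          ┠───────────┃  buffer_size: 60   
          ┃▒██▒▒██▒▒██┃  interval: 4       
          ┃▒██▒▒██▒▒██┃  host: 0.0.0.0     
          ┃█▒▒██▒▒██▒▒┃                    
          ┃█▒▒██▒▒██▒▒┃server:             
          ┃▒██▒▒██▒▒██┗━━━━━━━━━━━━━━━━━━━━
          ┃▒██▒▒██▒▒██▒▒██▒▒██▒▒██▒▒█      


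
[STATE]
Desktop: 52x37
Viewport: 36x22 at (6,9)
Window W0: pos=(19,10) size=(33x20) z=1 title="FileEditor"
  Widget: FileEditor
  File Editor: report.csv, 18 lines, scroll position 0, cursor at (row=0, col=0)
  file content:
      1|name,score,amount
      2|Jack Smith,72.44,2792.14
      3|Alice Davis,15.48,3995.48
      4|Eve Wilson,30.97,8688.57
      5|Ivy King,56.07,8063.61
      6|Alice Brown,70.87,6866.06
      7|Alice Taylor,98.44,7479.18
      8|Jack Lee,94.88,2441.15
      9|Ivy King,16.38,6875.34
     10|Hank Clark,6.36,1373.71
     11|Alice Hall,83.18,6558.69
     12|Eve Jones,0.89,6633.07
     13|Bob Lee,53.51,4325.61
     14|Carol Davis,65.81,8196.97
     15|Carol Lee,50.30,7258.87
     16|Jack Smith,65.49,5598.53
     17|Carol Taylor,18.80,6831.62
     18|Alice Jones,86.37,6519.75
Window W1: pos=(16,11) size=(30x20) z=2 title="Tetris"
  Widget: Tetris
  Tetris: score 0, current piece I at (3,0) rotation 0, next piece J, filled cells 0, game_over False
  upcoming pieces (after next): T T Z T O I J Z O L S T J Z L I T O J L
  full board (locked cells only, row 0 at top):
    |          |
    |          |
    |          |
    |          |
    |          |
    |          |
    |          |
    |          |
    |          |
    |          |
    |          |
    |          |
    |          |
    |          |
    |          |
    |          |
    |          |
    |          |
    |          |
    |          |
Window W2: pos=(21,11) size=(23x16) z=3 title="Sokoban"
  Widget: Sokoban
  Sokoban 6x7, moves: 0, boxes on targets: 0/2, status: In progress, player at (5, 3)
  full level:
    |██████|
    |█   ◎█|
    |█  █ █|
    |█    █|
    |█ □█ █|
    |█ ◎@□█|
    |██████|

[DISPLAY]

                                    
             ┏━━━━━━━━━━━━━━━━━━━━━━
          ┏━━━━┏━━━━━━━━━━━━━━━━━━━━
          ┃ Tet┃ Sokoban            
          ┠────┠────────────────────
          ┃    ┃██████              
          ┃    ┃█   ◎█              
          ┃    ┃█  █ █              
          ┃    ┃█    █              
          ┃    ┃█ □█ █              
          ┃    ┃█ ◎@□█              
          ┃    ┃██████              
          ┃    ┃Moves: 0  0/2       
          ┃    ┃                    
          ┃    ┃                    
          ┃    ┃                    
          ┃    ┃                    
          ┃    ┗━━━━━━━━━━━━━━━━━━━━
          ┃          │              
          ┃          │              
          ┃          │              
          ┗━━━━━━━━━━━━━━━━━━━━━━━━━


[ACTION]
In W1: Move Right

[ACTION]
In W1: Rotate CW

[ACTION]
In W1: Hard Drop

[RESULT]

                                    
             ┏━━━━━━━━━━━━━━━━━━━━━━
          ┏━━━━┏━━━━━━━━━━━━━━━━━━━━
          ┃ Tet┃ Sokoban            
          ┠────┠────────────────────
          ┃    ┃██████              
          ┃    ┃█   ◎█              
          ┃    ┃█  █ █              
          ┃    ┃█    █              
          ┃    ┃█ □█ █              
          ┃    ┃█ ◎@□█              
          ┃    ┃██████              
          ┃    ┃Moves: 0  0/2       
          ┃    ┃                    
          ┃    ┃                    
          ┃    ┃                    
          ┃    ┃                    
          ┃    ┗━━━━━━━━━━━━━━━━━━━━
          ┃    █     │              
          ┃    █     │              
          ┃    █     │              
          ┗━━━━━━━━━━━━━━━━━━━━━━━━━


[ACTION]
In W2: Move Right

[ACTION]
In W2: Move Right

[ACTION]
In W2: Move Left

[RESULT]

                                    
             ┏━━━━━━━━━━━━━━━━━━━━━━
          ┏━━━━┏━━━━━━━━━━━━━━━━━━━━
          ┃ Tet┃ Sokoban            
          ┠────┠────────────────────
          ┃    ┃██████              
          ┃    ┃█   ◎█              
          ┃    ┃█  █ █              
          ┃    ┃█    █              
          ┃    ┃█ □█ █              
          ┃    ┃█ + □█              
          ┃    ┃██████              
          ┃    ┃Moves: 1  0/2       
          ┃    ┃                    
          ┃    ┃                    
          ┃    ┃                    
          ┃    ┃                    
          ┃    ┗━━━━━━━━━━━━━━━━━━━━
          ┃    █     │              
          ┃    █     │              
          ┃    █     │              
          ┗━━━━━━━━━━━━━━━━━━━━━━━━━
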